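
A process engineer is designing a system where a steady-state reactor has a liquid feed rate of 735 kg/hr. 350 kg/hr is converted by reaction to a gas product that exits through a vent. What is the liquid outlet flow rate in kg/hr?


Steady-state mass balance on the main outlet: F_out = F_in - F_removed
F_out = 735 - 350
F_out = 385 kg/hr


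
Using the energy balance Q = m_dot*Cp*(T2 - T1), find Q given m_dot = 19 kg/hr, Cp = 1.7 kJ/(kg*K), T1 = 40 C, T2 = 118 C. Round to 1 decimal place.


Q = m_dot * Cp * (T2 - T1)
Q = 19 * 1.7 * (118 - 40)
Q = 19 * 1.7 * 78
Q = 2519.4 kJ/hr


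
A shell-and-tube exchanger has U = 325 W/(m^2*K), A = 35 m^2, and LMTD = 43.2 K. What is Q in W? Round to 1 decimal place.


Q = U * A * LMTD
Q = 325 * 35 * 43.2
Q = 491400.0 W


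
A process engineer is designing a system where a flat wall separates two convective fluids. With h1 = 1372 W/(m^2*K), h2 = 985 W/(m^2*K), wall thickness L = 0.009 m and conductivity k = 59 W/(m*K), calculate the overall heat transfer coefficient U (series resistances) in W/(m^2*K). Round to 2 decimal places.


1/U = 1/h1 + L/k + 1/h2
1/U = 1/1372 + 0.009/59 + 1/985
1/U = 0.000728863 + 0.0001525424 + 0.0010152284
1/U = 0.0018966338
U = 527.25 W/(m^2*K)


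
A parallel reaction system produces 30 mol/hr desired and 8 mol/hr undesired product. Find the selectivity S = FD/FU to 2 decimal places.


S = desired product rate / undesired product rate
S = 30 / 8
S = 3.75


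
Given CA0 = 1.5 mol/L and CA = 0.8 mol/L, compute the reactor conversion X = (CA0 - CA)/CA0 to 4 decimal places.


X = (CA0 - CA) / CA0
X = (1.5 - 0.8) / 1.5
X = 0.7 / 1.5
X = 0.4667


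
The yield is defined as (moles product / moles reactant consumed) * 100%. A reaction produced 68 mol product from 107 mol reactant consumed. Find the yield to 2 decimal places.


Yield = (moles product / moles consumed) * 100%
Yield = (68 / 107) * 100
Yield = 0.6355 * 100
Yield = 63.55%


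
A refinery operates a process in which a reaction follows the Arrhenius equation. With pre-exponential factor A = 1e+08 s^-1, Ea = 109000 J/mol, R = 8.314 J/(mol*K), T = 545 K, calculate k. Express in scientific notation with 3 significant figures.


k = A * exp(-Ea/(R*T))
k = 1e+08 * exp(-109000 / (8.314 * 545))
k = 1e+08 * exp(-24.055809)
k = 3.57e-03


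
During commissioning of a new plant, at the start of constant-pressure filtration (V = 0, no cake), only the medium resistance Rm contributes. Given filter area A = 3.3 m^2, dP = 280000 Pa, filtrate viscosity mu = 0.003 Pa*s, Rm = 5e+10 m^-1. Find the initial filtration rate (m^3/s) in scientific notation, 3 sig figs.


rate = A * dP / (mu * Rm)
rate = 3.3 * 280000 / (0.003 * 5e+10)
rate = 924000.0 / 1.500e+08
rate = 6.16e-03 m^3/s


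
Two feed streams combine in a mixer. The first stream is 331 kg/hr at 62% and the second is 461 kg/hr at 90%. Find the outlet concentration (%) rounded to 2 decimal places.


Mass balance on solute: F1*x1 + F2*x2 = F3*x3
F3 = F1 + F2 = 331 + 461 = 792 kg/hr
x3 = (F1*x1 + F2*x2)/F3
x3 = (331*0.62 + 461*0.9) / 792
x3 = 78.30%


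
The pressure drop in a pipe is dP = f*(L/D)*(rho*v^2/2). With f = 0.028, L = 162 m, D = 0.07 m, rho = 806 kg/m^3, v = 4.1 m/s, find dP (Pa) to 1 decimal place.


dP = f * (L/D) * (rho*v^2/2)
dP = 0.028 * (162/0.07) * (806*4.1^2/2)
L/D = 2314.28571429
rho*v^2/2 = 806*16.81/2 = 6774.43
dP = 0.028 * 2314.28571429 * 6774.43
dP = 438983.1 Pa


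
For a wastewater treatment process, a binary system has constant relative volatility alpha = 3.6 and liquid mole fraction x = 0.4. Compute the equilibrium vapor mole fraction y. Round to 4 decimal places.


y = alpha*x / (1 + (alpha-1)*x)
y = 3.6*0.4 / (1 + (3.6-1)*0.4)
y = 1.44 / (1 + 1.04)
y = 1.44 / 2.04
y = 0.7059


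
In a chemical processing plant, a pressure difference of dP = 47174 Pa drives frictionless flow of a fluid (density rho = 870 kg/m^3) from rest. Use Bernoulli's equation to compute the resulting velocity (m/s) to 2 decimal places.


v = sqrt(2*dP/rho)
v = sqrt(2*47174/870)
v = sqrt(108.445977)
v = 10.41 m/s


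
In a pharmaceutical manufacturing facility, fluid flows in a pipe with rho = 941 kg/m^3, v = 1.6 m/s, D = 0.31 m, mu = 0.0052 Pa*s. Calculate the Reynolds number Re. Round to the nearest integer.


Re = rho * v * D / mu
Re = 941 * 1.6 * 0.31 / 0.0052
Re = 466.736 / 0.0052
Re = 89757


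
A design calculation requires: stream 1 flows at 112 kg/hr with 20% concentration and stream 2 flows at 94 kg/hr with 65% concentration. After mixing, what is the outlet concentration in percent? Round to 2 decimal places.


Mass balance on solute: F1*x1 + F2*x2 = F3*x3
F3 = F1 + F2 = 112 + 94 = 206 kg/hr
x3 = (F1*x1 + F2*x2)/F3
x3 = (112*0.2 + 94*0.65) / 206
x3 = 40.53%


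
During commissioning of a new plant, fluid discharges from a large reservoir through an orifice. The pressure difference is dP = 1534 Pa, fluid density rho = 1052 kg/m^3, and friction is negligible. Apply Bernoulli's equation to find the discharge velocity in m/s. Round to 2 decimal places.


v = sqrt(2*dP/rho)
v = sqrt(2*1534/1052)
v = sqrt(2.91635)
v = 1.71 m/s


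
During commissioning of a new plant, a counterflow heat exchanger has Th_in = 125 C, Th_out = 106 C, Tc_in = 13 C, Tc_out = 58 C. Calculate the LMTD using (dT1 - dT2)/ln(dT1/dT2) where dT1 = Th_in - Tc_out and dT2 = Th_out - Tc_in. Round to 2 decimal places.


dT1 = Th_in - Tc_out = 125 - 58 = 67
dT2 = Th_out - Tc_in = 106 - 13 = 93
LMTD = (dT1 - dT2) / ln(dT1/dT2)
LMTD = (67 - 93) / ln(67/93)
LMTD = 79.29 K


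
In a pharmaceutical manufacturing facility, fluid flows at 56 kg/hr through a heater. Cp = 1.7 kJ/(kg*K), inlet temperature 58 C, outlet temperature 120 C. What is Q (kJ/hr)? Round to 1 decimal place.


Q = m_dot * Cp * (T2 - T1)
Q = 56 * 1.7 * (120 - 58)
Q = 56 * 1.7 * 62
Q = 5902.4 kJ/hr


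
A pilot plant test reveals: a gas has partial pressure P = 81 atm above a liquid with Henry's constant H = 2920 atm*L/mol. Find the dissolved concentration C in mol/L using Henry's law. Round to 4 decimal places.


C = P / H
C = 81 / 2920
C = 0.0277 mol/L


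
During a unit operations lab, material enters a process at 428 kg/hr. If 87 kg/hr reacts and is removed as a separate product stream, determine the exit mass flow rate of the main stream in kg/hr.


Steady-state mass balance on the main outlet: F_out = F_in - F_removed
F_out = 428 - 87
F_out = 341 kg/hr


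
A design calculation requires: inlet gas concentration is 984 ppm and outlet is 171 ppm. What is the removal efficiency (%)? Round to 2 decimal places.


Efficiency = (G_in - G_out) / G_in * 100%
Efficiency = (984 - 171) / 984 * 100
Efficiency = 813 / 984 * 100
Efficiency = 82.62%


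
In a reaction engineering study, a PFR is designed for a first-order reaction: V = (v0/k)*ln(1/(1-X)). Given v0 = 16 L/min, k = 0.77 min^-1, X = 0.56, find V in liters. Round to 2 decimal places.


V = (v0/k) * ln(1/(1-X))
V = (16/0.77) * ln(1/(1-0.56))
V = 20.779221 * ln(2.272727)
V = 20.779221 * 0.82098
V = 17.06 L


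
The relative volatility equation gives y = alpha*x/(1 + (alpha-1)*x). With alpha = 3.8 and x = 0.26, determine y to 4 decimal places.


y = alpha*x / (1 + (alpha-1)*x)
y = 3.8*0.26 / (1 + (3.8-1)*0.26)
y = 0.988 / (1 + 0.728)
y = 0.988 / 1.728
y = 0.5718


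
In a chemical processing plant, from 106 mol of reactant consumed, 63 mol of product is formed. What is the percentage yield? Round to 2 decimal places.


Yield = (moles product / moles consumed) * 100%
Yield = (63 / 106) * 100
Yield = 0.5943 * 100
Yield = 59.43%


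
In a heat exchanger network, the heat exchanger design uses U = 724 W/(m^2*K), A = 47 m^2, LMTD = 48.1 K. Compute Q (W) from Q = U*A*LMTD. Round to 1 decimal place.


Q = U * A * LMTD
Q = 724 * 47 * 48.1
Q = 1636746.8 W


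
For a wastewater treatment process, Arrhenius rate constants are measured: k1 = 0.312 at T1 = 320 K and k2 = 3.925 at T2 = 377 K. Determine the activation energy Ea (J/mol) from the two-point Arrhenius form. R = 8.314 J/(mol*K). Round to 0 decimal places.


Ea = R * ln(k2/k1) / (1/T1 - 1/T2)
ln(k2/k1) = ln(3.925/0.312) = 2.5321184
1/T1 - 1/T2 = 1/320 - 1/377 = 0.000472480106
Ea = 8.314 * 2.5321184 / 0.000472480106
Ea = 44556 J/mol


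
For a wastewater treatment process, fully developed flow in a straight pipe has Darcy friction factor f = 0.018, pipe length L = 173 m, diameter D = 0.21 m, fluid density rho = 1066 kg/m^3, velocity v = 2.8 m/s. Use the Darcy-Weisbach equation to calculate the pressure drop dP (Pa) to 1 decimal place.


dP = f * (L/D) * (rho*v^2/2)
dP = 0.018 * (173/0.21) * (1066*2.8^2/2)
L/D = 823.80952381
rho*v^2/2 = 1066*7.84/2 = 4178.72
dP = 0.018 * 823.80952381 * 4178.72
dP = 61964.4 Pa


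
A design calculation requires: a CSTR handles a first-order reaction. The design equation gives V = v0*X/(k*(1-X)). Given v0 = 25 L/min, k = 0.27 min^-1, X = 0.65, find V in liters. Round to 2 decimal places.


V = v0 * X / (k * (1 - X))
V = 25 * 0.65 / (0.27 * (1 - 0.65))
V = 16.25 / (0.27 * 0.35)
V = 16.25 / 0.0945
V = 171.96 L


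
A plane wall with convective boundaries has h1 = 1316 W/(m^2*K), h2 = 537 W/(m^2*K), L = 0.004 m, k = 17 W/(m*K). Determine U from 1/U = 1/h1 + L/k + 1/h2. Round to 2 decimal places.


1/U = 1/h1 + L/k + 1/h2
1/U = 1/1316 + 0.004/17 + 1/537
1/U = 0.0007598784 + 0.0002352941 + 0.0018621974
1/U = 0.0028573699
U = 349.97 W/(m^2*K)


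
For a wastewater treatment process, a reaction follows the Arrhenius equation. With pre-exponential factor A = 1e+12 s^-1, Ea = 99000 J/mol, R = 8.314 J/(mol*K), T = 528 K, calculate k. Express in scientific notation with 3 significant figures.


k = A * exp(-Ea/(R*T))
k = 1e+12 * exp(-99000 / (8.314 * 528))
k = 1e+12 * exp(-22.552321)
k = 1.61e+02


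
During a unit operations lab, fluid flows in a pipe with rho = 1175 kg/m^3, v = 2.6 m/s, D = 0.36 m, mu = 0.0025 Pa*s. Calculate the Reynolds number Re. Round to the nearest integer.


Re = rho * v * D / mu
Re = 1175 * 2.6 * 0.36 / 0.0025
Re = 1099.8 / 0.0025
Re = 439920


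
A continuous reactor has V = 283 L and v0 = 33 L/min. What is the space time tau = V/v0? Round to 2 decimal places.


tau = V / v0
tau = 283 / 33
tau = 8.58 min


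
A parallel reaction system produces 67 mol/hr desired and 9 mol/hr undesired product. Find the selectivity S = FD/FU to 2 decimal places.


S = desired product rate / undesired product rate
S = 67 / 9
S = 7.44


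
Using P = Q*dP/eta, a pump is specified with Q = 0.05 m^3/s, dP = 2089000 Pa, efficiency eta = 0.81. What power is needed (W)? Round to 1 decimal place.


P = Q * dP / eta
P = 0.05 * 2089000 / 0.81
P = 104450.0 / 0.81
P = 128950.6 W


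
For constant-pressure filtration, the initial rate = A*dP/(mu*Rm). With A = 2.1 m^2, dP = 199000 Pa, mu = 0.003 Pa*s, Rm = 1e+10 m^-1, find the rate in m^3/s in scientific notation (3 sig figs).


rate = A * dP / (mu * Rm)
rate = 2.1 * 199000 / (0.003 * 1e+10)
rate = 417900.0 / 3.000e+07
rate = 1.39e-02 m^3/s


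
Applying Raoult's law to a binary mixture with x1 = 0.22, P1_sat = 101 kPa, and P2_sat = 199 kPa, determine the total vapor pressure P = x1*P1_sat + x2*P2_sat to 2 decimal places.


P = x1*P1_sat + x2*P2_sat
x2 = 1 - x1 = 1 - 0.22 = 0.78
P = 0.22*101 + 0.78*199
P = 22.22 + 155.22
P = 177.44 kPa


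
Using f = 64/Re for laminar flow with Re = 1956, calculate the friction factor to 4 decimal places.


f = 64 / Re
f = 64 / 1956
f = 0.0327


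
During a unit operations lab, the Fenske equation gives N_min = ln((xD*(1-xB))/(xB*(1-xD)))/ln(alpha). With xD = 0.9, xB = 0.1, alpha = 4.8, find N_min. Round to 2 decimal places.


N_min = ln((xD*(1-xB))/(xB*(1-xD))) / ln(alpha)
Numerator inside ln: 0.81 / 0.01 = 81.0
ln(81.0) = 4.394449
ln(alpha) = ln(4.8) = 1.568616
N_min = 4.394449 / 1.568616 = 2.80


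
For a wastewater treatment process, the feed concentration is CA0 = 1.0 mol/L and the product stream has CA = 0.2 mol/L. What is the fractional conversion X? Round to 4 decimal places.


X = (CA0 - CA) / CA0
X = (1.0 - 0.2) / 1.0
X = 0.8 / 1.0
X = 0.8000


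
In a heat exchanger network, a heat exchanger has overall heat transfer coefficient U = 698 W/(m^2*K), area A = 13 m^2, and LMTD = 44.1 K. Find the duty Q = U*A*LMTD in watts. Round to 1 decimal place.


Q = U * A * LMTD
Q = 698 * 13 * 44.1
Q = 400163.4 W


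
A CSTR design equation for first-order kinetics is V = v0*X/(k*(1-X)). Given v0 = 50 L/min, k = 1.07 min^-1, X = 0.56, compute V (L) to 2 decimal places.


V = v0 * X / (k * (1 - X))
V = 50 * 0.56 / (1.07 * (1 - 0.56))
V = 28.0 / (1.07 * 0.44)
V = 28.0 / 0.4708
V = 59.47 L


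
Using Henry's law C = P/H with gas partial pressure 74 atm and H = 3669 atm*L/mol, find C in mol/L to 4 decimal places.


C = P / H
C = 74 / 3669
C = 0.0202 mol/L


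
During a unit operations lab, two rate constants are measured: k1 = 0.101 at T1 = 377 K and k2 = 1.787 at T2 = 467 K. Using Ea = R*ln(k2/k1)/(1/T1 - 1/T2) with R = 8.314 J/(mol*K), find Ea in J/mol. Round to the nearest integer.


Ea = R * ln(k2/k1) / (1/T1 - 1/T2)
ln(k2/k1) = ln(1.787/0.101) = 2.873173
1/T1 - 1/T2 = 1/377 - 1/467 = 0.000511192271
Ea = 8.314 * 2.873173 / 0.000511192271
Ea = 46729 J/mol


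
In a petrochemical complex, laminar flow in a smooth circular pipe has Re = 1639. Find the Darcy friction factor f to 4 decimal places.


f = 64 / Re
f = 64 / 1639
f = 0.0390


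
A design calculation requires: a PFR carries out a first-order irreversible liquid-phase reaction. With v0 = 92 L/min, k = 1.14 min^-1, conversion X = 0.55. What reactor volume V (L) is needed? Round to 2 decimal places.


V = (v0/k) * ln(1/(1-X))
V = (92/1.14) * ln(1/(1-0.55))
V = 80.701754 * ln(2.222222)
V = 80.701754 * 0.798508
V = 64.44 L


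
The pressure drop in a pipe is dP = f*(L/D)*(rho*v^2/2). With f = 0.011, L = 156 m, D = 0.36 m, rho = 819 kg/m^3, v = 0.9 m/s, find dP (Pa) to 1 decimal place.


dP = f * (L/D) * (rho*v^2/2)
dP = 0.011 * (156/0.36) * (819*0.9^2/2)
L/D = 433.33333333
rho*v^2/2 = 819*0.81/2 = 331.695
dP = 0.011 * 433.33333333 * 331.695
dP = 1581.1 Pa


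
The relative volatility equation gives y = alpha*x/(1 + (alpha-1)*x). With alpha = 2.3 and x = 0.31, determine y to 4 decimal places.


y = alpha*x / (1 + (alpha-1)*x)
y = 2.3*0.31 / (1 + (2.3-1)*0.31)
y = 0.713 / (1 + 0.403)
y = 0.713 / 1.403
y = 0.5082


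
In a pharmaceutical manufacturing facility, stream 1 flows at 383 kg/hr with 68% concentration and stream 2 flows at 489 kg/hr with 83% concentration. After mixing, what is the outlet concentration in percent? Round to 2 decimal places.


Mass balance on solute: F1*x1 + F2*x2 = F3*x3
F3 = F1 + F2 = 383 + 489 = 872 kg/hr
x3 = (F1*x1 + F2*x2)/F3
x3 = (383*0.68 + 489*0.83) / 872
x3 = 76.41%


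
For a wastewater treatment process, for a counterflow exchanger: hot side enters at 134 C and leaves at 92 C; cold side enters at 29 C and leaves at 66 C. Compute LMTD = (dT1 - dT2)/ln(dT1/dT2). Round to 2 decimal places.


dT1 = Th_in - Tc_out = 134 - 66 = 68
dT2 = Th_out - Tc_in = 92 - 29 = 63
LMTD = (dT1 - dT2) / ln(dT1/dT2)
LMTD = (68 - 63) / ln(68/63)
LMTD = 65.47 K


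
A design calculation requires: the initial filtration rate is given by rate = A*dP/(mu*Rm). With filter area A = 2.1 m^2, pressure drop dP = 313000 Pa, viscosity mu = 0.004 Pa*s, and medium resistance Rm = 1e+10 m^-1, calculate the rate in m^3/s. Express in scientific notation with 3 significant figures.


rate = A * dP / (mu * Rm)
rate = 2.1 * 313000 / (0.004 * 1e+10)
rate = 657300.0 / 4.000e+07
rate = 1.64e-02 m^3/s


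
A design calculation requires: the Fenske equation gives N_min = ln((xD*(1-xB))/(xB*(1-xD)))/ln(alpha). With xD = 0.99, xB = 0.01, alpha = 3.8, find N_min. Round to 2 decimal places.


N_min = ln((xD*(1-xB))/(xB*(1-xD))) / ln(alpha)
Numerator inside ln: 0.9801 / 0.0001 = 9801.0
ln(9801.0) = 9.19024
ln(alpha) = ln(3.8) = 1.335001
N_min = 9.19024 / 1.335001 = 6.88


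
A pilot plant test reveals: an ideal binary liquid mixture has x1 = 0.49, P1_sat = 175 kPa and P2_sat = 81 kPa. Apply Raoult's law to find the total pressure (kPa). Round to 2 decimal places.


P = x1*P1_sat + x2*P2_sat
x2 = 1 - x1 = 1 - 0.49 = 0.51
P = 0.49*175 + 0.51*81
P = 85.75 + 41.31
P = 127.06 kPa


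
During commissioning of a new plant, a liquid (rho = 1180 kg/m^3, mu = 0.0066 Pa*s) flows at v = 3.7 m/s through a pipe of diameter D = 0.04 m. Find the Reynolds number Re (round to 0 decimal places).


Re = rho * v * D / mu
Re = 1180 * 3.7 * 0.04 / 0.0066
Re = 174.64 / 0.0066
Re = 26461


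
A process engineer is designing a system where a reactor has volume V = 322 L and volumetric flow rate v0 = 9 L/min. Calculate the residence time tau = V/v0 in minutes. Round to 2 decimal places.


tau = V / v0
tau = 322 / 9
tau = 35.78 min


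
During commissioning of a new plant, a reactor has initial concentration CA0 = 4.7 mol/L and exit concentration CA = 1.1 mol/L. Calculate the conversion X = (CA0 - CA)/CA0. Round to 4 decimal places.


X = (CA0 - CA) / CA0
X = (4.7 - 1.1) / 4.7
X = 3.6 / 4.7
X = 0.7660


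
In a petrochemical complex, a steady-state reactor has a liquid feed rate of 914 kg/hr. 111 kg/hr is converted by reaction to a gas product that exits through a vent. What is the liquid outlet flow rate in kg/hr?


Steady-state mass balance on the main outlet: F_out = F_in - F_removed
F_out = 914 - 111
F_out = 803 kg/hr


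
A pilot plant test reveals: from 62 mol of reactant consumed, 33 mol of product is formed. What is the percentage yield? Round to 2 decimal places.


Yield = (moles product / moles consumed) * 100%
Yield = (33 / 62) * 100
Yield = 0.5323 * 100
Yield = 53.23%


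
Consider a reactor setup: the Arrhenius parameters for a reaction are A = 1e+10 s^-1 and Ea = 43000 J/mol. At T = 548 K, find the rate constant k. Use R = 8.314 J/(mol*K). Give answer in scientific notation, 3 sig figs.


k = A * exp(-Ea/(R*T))
k = 1e+10 * exp(-43000 / (8.314 * 548))
k = 1e+10 * exp(-9.437954)
k = 7.96e+05


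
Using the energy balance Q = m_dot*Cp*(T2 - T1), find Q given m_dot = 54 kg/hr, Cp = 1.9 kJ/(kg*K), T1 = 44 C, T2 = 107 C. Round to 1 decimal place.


Q = m_dot * Cp * (T2 - T1)
Q = 54 * 1.9 * (107 - 44)
Q = 54 * 1.9 * 63
Q = 6463.8 kJ/hr


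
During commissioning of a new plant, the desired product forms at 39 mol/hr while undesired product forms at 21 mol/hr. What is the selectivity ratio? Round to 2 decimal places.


S = desired product rate / undesired product rate
S = 39 / 21
S = 1.86


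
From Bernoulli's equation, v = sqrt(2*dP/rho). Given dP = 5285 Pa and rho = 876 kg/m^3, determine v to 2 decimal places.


v = sqrt(2*dP/rho)
v = sqrt(2*5285/876)
v = sqrt(12.06621)
v = 3.47 m/s


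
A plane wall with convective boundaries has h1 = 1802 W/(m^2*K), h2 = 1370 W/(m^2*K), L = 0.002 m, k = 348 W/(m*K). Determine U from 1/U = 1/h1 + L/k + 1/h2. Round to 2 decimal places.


1/U = 1/h1 + L/k + 1/h2
1/U = 1/1802 + 0.002/348 + 1/1370
1/U = 0.000554939 + 5.7471e-06 + 0.000729927
1/U = 0.0012906131
U = 774.83 W/(m^2*K)


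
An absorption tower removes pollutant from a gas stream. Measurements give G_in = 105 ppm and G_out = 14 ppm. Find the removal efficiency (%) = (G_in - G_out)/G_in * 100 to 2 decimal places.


Efficiency = (G_in - G_out) / G_in * 100%
Efficiency = (105 - 14) / 105 * 100
Efficiency = 91 / 105 * 100
Efficiency = 86.67%


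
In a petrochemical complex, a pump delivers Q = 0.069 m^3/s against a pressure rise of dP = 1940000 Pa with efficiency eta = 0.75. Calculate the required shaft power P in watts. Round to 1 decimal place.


P = Q * dP / eta
P = 0.069 * 1940000 / 0.75
P = 133860.0 / 0.75
P = 178480.0 W


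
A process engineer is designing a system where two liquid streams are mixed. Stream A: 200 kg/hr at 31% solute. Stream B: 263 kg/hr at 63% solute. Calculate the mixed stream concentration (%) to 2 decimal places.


Mass balance on solute: F1*x1 + F2*x2 = F3*x3
F3 = F1 + F2 = 200 + 263 = 463 kg/hr
x3 = (F1*x1 + F2*x2)/F3
x3 = (200*0.31 + 263*0.63) / 463
x3 = 49.18%


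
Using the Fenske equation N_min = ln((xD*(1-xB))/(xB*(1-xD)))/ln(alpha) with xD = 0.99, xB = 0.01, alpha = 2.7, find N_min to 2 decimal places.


N_min = ln((xD*(1-xB))/(xB*(1-xD))) / ln(alpha)
Numerator inside ln: 0.9801 / 0.0001 = 9801.0
ln(9801.0) = 9.19024
ln(alpha) = ln(2.7) = 0.993252
N_min = 9.19024 / 0.993252 = 9.25


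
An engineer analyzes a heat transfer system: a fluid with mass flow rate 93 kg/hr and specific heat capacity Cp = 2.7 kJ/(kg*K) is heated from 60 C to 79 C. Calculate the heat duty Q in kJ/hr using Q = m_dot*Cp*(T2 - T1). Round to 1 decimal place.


Q = m_dot * Cp * (T2 - T1)
Q = 93 * 2.7 * (79 - 60)
Q = 93 * 2.7 * 19
Q = 4770.9 kJ/hr


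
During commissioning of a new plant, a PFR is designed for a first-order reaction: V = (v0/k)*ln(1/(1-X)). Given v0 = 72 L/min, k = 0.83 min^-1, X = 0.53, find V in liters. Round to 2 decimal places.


V = (v0/k) * ln(1/(1-X))
V = (72/0.83) * ln(1/(1-0.53))
V = 86.746988 * ln(2.12766)
V = 86.746988 * 0.755023
V = 65.50 L


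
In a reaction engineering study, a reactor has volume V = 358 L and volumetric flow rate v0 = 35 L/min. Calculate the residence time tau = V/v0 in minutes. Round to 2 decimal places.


tau = V / v0
tau = 358 / 35
tau = 10.23 min


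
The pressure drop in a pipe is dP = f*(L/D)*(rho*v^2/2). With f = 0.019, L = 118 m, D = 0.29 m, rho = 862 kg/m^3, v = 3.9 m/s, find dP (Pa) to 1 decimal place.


dP = f * (L/D) * (rho*v^2/2)
dP = 0.019 * (118/0.29) * (862*3.9^2/2)
L/D = 406.89655172
rho*v^2/2 = 862*15.21/2 = 6555.51
dP = 0.019 * 406.89655172 * 6555.51
dP = 50680.9 Pa


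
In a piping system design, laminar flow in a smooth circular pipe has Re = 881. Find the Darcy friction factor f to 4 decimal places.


f = 64 / Re
f = 64 / 881
f = 0.0726


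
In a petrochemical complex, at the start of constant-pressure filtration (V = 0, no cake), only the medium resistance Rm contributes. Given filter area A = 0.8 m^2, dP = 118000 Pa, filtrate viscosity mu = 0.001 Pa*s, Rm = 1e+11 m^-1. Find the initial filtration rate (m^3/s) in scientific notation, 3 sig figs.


rate = A * dP / (mu * Rm)
rate = 0.8 * 118000 / (0.001 * 1e+11)
rate = 94400.0 / 1.000e+08
rate = 9.44e-04 m^3/s


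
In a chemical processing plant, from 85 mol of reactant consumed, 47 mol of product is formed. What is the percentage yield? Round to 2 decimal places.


Yield = (moles product / moles consumed) * 100%
Yield = (47 / 85) * 100
Yield = 0.5529 * 100
Yield = 55.29%


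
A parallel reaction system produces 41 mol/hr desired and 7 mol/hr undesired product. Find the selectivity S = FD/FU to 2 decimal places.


S = desired product rate / undesired product rate
S = 41 / 7
S = 5.86


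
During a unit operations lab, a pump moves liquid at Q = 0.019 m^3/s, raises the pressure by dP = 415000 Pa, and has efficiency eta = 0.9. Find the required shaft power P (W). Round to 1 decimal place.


P = Q * dP / eta
P = 0.019 * 415000 / 0.9
P = 7885.0 / 0.9
P = 8761.1 W


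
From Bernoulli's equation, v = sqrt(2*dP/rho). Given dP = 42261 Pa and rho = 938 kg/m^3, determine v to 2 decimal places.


v = sqrt(2*dP/rho)
v = sqrt(2*42261/938)
v = sqrt(90.108742)
v = 9.49 m/s


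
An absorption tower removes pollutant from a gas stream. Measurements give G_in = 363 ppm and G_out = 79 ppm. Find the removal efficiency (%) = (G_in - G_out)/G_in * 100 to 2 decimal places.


Efficiency = (G_in - G_out) / G_in * 100%
Efficiency = (363 - 79) / 363 * 100
Efficiency = 284 / 363 * 100
Efficiency = 78.24%


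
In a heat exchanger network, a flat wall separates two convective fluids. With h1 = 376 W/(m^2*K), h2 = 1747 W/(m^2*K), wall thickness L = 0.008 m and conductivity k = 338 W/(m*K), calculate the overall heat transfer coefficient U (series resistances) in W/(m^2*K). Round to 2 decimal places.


1/U = 1/h1 + L/k + 1/h2
1/U = 1/376 + 0.008/338 + 1/1747
1/U = 0.0026595745 + 2.36686e-05 + 0.0005724098
1/U = 0.0032556529
U = 307.16 W/(m^2*K)


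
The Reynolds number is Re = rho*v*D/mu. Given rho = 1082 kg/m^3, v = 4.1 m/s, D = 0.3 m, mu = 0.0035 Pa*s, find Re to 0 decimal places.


Re = rho * v * D / mu
Re = 1082 * 4.1 * 0.3 / 0.0035
Re = 1330.86 / 0.0035
Re = 380246


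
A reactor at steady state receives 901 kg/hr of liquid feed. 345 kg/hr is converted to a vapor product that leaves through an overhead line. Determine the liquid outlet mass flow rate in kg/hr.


Steady-state mass balance on the main outlet: F_out = F_in - F_removed
F_out = 901 - 345
F_out = 556 kg/hr


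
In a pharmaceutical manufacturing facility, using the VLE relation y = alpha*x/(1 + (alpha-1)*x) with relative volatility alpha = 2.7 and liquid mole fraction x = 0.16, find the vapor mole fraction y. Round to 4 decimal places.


y = alpha*x / (1 + (alpha-1)*x)
y = 2.7*0.16 / (1 + (2.7-1)*0.16)
y = 0.432 / (1 + 0.272)
y = 0.432 / 1.272
y = 0.3396


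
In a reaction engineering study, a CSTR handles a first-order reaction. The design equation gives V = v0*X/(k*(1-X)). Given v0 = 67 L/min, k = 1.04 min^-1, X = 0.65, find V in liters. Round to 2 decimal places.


V = v0 * X / (k * (1 - X))
V = 67 * 0.65 / (1.04 * (1 - 0.65))
V = 43.55 / (1.04 * 0.35)
V = 43.55 / 0.364
V = 119.64 L


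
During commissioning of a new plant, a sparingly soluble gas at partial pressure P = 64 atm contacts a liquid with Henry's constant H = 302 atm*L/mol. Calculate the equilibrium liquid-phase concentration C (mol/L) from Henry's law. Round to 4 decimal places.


C = P / H
C = 64 / 302
C = 0.2119 mol/L


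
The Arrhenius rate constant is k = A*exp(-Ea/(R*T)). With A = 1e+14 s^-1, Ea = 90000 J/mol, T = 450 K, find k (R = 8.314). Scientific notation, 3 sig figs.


k = A * exp(-Ea/(R*T))
k = 1e+14 * exp(-90000 / (8.314 * 450))
k = 1e+14 * exp(-24.055809)
k = 3.57e+03


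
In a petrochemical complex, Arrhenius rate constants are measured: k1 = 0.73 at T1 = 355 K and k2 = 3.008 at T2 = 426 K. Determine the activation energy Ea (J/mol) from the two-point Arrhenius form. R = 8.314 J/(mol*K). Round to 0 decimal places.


Ea = R * ln(k2/k1) / (1/T1 - 1/T2)
ln(k2/k1) = ln(3.008/0.73) = 1.4159862
1/T1 - 1/T2 = 1/355 - 1/426 = 0.000469483568
Ea = 8.314 * 1.4159862 / 0.000469483568
Ea = 25075 J/mol


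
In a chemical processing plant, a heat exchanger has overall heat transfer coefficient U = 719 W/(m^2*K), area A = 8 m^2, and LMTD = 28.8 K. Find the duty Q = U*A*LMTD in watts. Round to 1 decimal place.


Q = U * A * LMTD
Q = 719 * 8 * 28.8
Q = 165657.6 W


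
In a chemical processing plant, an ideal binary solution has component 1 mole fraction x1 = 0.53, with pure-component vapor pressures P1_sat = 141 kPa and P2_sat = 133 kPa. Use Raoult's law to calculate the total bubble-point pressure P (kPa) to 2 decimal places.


P = x1*P1_sat + x2*P2_sat
x2 = 1 - x1 = 1 - 0.53 = 0.47
P = 0.53*141 + 0.47*133
P = 74.73 + 62.51
P = 137.24 kPa


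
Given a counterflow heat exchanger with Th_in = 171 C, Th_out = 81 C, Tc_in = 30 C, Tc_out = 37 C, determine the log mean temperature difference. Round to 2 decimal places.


dT1 = Th_in - Tc_out = 171 - 37 = 134
dT2 = Th_out - Tc_in = 81 - 30 = 51
LMTD = (dT1 - dT2) / ln(dT1/dT2)
LMTD = (134 - 51) / ln(134/51)
LMTD = 85.92 K


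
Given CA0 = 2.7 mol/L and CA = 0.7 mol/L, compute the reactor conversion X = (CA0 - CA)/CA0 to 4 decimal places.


X = (CA0 - CA) / CA0
X = (2.7 - 0.7) / 2.7
X = 2.0 / 2.7
X = 0.7407


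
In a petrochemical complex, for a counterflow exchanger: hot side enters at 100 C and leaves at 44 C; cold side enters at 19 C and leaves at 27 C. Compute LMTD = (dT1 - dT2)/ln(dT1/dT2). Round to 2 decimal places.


dT1 = Th_in - Tc_out = 100 - 27 = 73
dT2 = Th_out - Tc_in = 44 - 19 = 25
LMTD = (dT1 - dT2) / ln(dT1/dT2)
LMTD = (73 - 25) / ln(73/25)
LMTD = 44.79 K


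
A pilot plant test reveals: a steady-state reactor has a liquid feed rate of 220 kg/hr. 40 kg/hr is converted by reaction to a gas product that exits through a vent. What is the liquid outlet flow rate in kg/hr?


Steady-state mass balance on the main outlet: F_out = F_in - F_removed
F_out = 220 - 40
F_out = 180 kg/hr


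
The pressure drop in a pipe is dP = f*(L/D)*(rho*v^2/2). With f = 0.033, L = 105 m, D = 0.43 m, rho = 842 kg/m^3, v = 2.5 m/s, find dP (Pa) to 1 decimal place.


dP = f * (L/D) * (rho*v^2/2)
dP = 0.033 * (105/0.43) * (842*2.5^2/2)
L/D = 244.18604651
rho*v^2/2 = 842*6.25/2 = 2631.25
dP = 0.033 * 244.18604651 * 2631.25
dP = 21203.0 Pa


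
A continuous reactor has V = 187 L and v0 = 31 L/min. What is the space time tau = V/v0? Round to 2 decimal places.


tau = V / v0
tau = 187 / 31
tau = 6.03 min


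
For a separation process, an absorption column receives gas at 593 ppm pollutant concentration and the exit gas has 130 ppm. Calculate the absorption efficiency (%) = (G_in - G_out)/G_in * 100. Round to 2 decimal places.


Efficiency = (G_in - G_out) / G_in * 100%
Efficiency = (593 - 130) / 593 * 100
Efficiency = 463 / 593 * 100
Efficiency = 78.08%


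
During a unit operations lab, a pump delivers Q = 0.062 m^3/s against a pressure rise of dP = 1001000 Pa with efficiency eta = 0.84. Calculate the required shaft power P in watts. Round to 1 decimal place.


P = Q * dP / eta
P = 0.062 * 1001000 / 0.84
P = 62062.0 / 0.84
P = 73883.3 W


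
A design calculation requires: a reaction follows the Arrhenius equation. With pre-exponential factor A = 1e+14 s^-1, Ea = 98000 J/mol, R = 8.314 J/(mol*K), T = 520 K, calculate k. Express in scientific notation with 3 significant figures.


k = A * exp(-Ea/(R*T))
k = 1e+14 * exp(-98000 / (8.314 * 520))
k = 1e+14 * exp(-22.667974)
k = 1.43e+04


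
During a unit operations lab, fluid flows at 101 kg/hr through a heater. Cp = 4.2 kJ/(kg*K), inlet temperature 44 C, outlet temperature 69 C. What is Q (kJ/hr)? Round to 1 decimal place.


Q = m_dot * Cp * (T2 - T1)
Q = 101 * 4.2 * (69 - 44)
Q = 101 * 4.2 * 25
Q = 10605.0 kJ/hr


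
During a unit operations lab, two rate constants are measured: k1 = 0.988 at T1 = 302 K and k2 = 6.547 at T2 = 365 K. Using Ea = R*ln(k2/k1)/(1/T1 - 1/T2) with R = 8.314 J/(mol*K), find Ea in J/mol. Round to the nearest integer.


Ea = R * ln(k2/k1) / (1/T1 - 1/T2)
ln(k2/k1) = ln(6.547/0.988) = 1.8910795
1/T1 - 1/T2 = 1/302 - 1/365 = 0.000571532251
Ea = 8.314 * 1.8910795 / 0.000571532251
Ea = 27509 J/mol


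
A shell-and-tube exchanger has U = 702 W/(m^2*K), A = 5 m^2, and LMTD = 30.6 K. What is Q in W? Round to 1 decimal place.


Q = U * A * LMTD
Q = 702 * 5 * 30.6
Q = 107406.0 W


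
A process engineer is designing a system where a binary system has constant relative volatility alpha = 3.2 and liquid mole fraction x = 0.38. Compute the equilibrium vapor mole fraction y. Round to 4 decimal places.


y = alpha*x / (1 + (alpha-1)*x)
y = 3.2*0.38 / (1 + (3.2-1)*0.38)
y = 1.216 / (1 + 0.836)
y = 1.216 / 1.836
y = 0.6623


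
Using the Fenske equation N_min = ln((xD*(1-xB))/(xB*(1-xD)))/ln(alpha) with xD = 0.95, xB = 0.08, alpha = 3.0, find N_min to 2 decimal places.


N_min = ln((xD*(1-xB))/(xB*(1-xD))) / ln(alpha)
Numerator inside ln: 0.874 / 0.004 = 218.5
ln(218.5) = 5.386786
ln(alpha) = ln(3.0) = 1.098612
N_min = 5.386786 / 1.098612 = 4.90


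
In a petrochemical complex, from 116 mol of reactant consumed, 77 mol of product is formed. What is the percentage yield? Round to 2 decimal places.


Yield = (moles product / moles consumed) * 100%
Yield = (77 / 116) * 100
Yield = 0.6638 * 100
Yield = 66.38%


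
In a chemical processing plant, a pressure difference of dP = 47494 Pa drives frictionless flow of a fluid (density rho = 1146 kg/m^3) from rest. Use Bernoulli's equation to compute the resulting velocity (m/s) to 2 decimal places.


v = sqrt(2*dP/rho)
v = sqrt(2*47494/1146)
v = sqrt(82.886562)
v = 9.10 m/s


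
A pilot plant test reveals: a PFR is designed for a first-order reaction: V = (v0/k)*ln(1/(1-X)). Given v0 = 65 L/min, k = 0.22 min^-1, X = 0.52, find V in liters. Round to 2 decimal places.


V = (v0/k) * ln(1/(1-X))
V = (65/0.22) * ln(1/(1-0.52))
V = 295.454545 * ln(2.083333)
V = 295.454545 * 0.733969
V = 216.85 L


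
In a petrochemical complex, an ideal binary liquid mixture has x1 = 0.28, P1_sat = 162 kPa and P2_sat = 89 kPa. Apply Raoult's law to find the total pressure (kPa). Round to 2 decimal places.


P = x1*P1_sat + x2*P2_sat
x2 = 1 - x1 = 1 - 0.28 = 0.72
P = 0.28*162 + 0.72*89
P = 45.36 + 64.08
P = 109.44 kPa


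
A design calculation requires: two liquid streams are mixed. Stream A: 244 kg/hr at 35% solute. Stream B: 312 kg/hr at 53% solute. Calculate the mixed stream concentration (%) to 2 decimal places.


Mass balance on solute: F1*x1 + F2*x2 = F3*x3
F3 = F1 + F2 = 244 + 312 = 556 kg/hr
x3 = (F1*x1 + F2*x2)/F3
x3 = (244*0.35 + 312*0.53) / 556
x3 = 45.10%


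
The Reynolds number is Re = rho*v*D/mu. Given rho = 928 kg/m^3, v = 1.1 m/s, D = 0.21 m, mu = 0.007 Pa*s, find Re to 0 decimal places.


Re = rho * v * D / mu
Re = 928 * 1.1 * 0.21 / 0.007
Re = 214.368 / 0.007
Re = 30624


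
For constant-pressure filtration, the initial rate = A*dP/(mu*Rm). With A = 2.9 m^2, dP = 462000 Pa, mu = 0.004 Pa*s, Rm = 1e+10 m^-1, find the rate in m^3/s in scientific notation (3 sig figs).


rate = A * dP / (mu * Rm)
rate = 2.9 * 462000 / (0.004 * 1e+10)
rate = 1339800.0 / 4.000e+07
rate = 3.35e-02 m^3/s


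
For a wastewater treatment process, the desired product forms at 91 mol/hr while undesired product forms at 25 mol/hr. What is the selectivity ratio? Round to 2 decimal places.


S = desired product rate / undesired product rate
S = 91 / 25
S = 3.64


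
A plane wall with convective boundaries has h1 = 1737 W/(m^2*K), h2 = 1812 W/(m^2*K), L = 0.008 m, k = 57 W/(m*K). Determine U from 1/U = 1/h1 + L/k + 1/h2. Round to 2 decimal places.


1/U = 1/h1 + L/k + 1/h2
1/U = 1/1737 + 0.008/57 + 1/1812
1/U = 0.0005757052 + 0.0001403509 + 0.0005518764
1/U = 0.0012679325
U = 788.69 W/(m^2*K)


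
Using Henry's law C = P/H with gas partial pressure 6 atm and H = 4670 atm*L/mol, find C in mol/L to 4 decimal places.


C = P / H
C = 6 / 4670
C = 0.0013 mol/L


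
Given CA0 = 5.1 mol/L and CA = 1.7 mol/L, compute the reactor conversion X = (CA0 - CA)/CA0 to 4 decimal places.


X = (CA0 - CA) / CA0
X = (5.1 - 1.7) / 5.1
X = 3.4 / 5.1
X = 0.6667


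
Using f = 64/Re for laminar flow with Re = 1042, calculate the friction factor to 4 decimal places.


f = 64 / Re
f = 64 / 1042
f = 0.0614


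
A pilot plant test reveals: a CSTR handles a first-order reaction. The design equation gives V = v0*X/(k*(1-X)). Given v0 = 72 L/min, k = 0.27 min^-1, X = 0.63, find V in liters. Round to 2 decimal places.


V = v0 * X / (k * (1 - X))
V = 72 * 0.63 / (0.27 * (1 - 0.63))
V = 45.36 / (0.27 * 0.37)
V = 45.36 / 0.0999
V = 454.05 L


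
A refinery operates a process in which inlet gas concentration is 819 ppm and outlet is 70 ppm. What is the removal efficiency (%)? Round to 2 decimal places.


Efficiency = (G_in - G_out) / G_in * 100%
Efficiency = (819 - 70) / 819 * 100
Efficiency = 749 / 819 * 100
Efficiency = 91.45%


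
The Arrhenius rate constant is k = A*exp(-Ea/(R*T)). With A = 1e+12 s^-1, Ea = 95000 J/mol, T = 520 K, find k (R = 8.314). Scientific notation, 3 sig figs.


k = A * exp(-Ea/(R*T))
k = 1e+12 * exp(-95000 / (8.314 * 520))
k = 1e+12 * exp(-21.974057)
k = 2.86e+02


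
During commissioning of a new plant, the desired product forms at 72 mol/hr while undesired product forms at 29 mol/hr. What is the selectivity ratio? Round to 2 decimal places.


S = desired product rate / undesired product rate
S = 72 / 29
S = 2.48


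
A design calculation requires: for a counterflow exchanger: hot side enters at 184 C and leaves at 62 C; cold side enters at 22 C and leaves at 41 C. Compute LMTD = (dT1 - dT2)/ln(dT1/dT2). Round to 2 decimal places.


dT1 = Th_in - Tc_out = 184 - 41 = 143
dT2 = Th_out - Tc_in = 62 - 22 = 40
LMTD = (dT1 - dT2) / ln(dT1/dT2)
LMTD = (143 - 40) / ln(143/40)
LMTD = 80.85 K


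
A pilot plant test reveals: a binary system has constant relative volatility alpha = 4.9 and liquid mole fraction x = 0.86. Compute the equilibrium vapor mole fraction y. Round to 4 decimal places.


y = alpha*x / (1 + (alpha-1)*x)
y = 4.9*0.86 / (1 + (4.9-1)*0.86)
y = 4.214 / (1 + 3.354)
y = 4.214 / 4.354
y = 0.9678


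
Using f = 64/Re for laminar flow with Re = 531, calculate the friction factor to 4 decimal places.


f = 64 / Re
f = 64 / 531
f = 0.1205


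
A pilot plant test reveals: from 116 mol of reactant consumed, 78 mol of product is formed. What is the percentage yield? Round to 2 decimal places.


Yield = (moles product / moles consumed) * 100%
Yield = (78 / 116) * 100
Yield = 0.6724 * 100
Yield = 67.24%


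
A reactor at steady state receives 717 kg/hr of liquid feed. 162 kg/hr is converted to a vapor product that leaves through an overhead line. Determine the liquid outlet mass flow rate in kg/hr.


Steady-state mass balance on the main outlet: F_out = F_in - F_removed
F_out = 717 - 162
F_out = 555 kg/hr


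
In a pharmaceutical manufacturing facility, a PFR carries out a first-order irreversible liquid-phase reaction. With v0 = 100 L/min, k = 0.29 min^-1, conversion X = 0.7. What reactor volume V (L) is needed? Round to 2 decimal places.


V = (v0/k) * ln(1/(1-X))
V = (100/0.29) * ln(1/(1-0.7))
V = 344.827586 * ln(3.333333)
V = 344.827586 * 1.203973
V = 415.16 L


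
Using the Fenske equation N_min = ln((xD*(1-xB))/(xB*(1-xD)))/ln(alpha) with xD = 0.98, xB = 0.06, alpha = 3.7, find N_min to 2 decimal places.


N_min = ln((xD*(1-xB))/(xB*(1-xD))) / ln(alpha)
Numerator inside ln: 0.9212 / 0.0012 = 767.666667
ln(767.666667) = 6.643356
ln(alpha) = ln(3.7) = 1.308333
N_min = 6.643356 / 1.308333 = 5.08


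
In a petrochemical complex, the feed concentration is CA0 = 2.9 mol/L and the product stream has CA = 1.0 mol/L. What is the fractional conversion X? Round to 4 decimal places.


X = (CA0 - CA) / CA0
X = (2.9 - 1.0) / 2.9
X = 1.9 / 2.9
X = 0.6552


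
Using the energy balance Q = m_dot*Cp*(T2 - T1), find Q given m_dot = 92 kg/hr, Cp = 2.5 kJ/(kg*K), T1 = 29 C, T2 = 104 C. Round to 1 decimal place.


Q = m_dot * Cp * (T2 - T1)
Q = 92 * 2.5 * (104 - 29)
Q = 92 * 2.5 * 75
Q = 17250.0 kJ/hr


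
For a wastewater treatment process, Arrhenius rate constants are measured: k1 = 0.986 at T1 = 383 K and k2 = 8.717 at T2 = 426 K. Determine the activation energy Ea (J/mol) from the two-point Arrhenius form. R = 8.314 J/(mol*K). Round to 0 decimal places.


Ea = R * ln(k2/k1) / (1/T1 - 1/T2)
ln(k2/k1) = ln(8.717/0.986) = 2.1793741
1/T1 - 1/T2 = 1/383 - 1/426 = 0.000263548217
Ea = 8.314 * 2.1793741 / 0.000263548217
Ea = 68751 J/mol


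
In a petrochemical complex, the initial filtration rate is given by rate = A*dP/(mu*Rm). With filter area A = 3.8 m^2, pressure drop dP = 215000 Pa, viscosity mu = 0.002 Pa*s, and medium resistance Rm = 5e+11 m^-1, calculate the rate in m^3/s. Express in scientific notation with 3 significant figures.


rate = A * dP / (mu * Rm)
rate = 3.8 * 215000 / (0.002 * 5e+11)
rate = 817000.0 / 1.000e+09
rate = 8.17e-04 m^3/s


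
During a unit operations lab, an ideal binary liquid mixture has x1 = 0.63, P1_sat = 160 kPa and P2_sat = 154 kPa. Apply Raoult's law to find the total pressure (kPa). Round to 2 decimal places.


P = x1*P1_sat + x2*P2_sat
x2 = 1 - x1 = 1 - 0.63 = 0.37
P = 0.63*160 + 0.37*154
P = 100.8 + 56.98
P = 157.78 kPa


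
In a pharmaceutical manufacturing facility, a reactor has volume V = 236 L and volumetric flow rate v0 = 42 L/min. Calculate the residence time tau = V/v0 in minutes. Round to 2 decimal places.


tau = V / v0
tau = 236 / 42
tau = 5.62 min
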